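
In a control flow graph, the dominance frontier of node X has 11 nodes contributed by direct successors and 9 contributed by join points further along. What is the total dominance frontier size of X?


DF(X) = direct successor contributions + join point contributions
= 11 + 9 = 20

20


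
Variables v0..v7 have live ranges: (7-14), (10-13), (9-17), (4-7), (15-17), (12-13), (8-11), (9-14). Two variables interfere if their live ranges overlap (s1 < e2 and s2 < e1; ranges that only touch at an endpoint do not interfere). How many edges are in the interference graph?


Check all pairs for overlapping intervals.
Two intervals (s1,e1) and (s2,e2) overlap if s1 < e2 and s2 < e1.
v0 (7-14) vs v1..v7: overlaps v1, v2, v5, v6, v7 -> 5
v1 (10-13) vs v2..v7: overlaps v2, v5, v6, v7 -> 4
v2 (9-17) vs v3..v7: overlaps v4, v5, v6, v7 -> 4
v3 (4-7) vs v4..v7: overlaps none -> 0
v4 (15-17) vs v5..v7: overlaps none -> 0
v5 (12-13) vs v6..v7: overlaps v7 -> 1
v6 (8-11) vs v7: overlaps v7 -> 1
Total overlapping pairs = 5 + 4 + 4 + 0 + 0 + 1 + 1 = 15

15


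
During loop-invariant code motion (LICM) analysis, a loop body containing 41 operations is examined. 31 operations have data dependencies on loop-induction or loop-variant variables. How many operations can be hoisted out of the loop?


Invariant candidates = total - loop-dependent
= 41 - 31 = 10

10


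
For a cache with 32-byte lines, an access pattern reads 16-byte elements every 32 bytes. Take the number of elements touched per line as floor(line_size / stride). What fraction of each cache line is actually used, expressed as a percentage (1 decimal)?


Elements per cache line = floor(32 / 32) = 1
Bytes used = 1 * 16 = 16
Utilization = 16 / 32 * 100 = 50.0%

50.0


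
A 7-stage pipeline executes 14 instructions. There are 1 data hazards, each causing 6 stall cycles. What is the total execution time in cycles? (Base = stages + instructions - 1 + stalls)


Base cycles = 7 + 14 - 1 = 20
Total stalls = 1 * 6 = 6
Total = 20 + 6 = 26

26


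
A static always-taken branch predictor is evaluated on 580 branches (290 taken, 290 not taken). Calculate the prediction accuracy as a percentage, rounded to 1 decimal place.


Predictor: always-taken
Correct predictions = 290
Accuracy = 290 / 580 * 100 = 50.0%

50.0


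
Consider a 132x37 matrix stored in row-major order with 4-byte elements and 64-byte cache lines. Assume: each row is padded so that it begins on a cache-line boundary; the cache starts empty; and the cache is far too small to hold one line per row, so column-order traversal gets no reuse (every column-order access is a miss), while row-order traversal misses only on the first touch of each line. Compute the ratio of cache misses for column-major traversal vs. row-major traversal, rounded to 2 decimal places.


Each row occupies 37 * 4 = 148 bytes and starts on a line boundary, so it spans ceil(148 / 64) = 3 cache lines.
Row-major traversal misses (one per line touched): 132 * ceil(37 * 4 / 64) = 396
Column-major traversal misses (no reuse, every access misses): 132 * 37 = 4884
Ratio = 4884 / 396 = 12.33

12.33


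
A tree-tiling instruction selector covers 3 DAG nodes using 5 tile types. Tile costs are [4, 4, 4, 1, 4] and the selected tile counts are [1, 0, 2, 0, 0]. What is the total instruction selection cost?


Total cost = sum(count_i * cost_i)
= 1*4 + 0*4 + 2*4 + 0*1 + 0*4
= 12

12


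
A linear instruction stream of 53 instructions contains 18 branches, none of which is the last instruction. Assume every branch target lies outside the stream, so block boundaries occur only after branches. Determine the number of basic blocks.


With no in-sequence branch targets, the leaders are the first instruction plus the instruction after each branch.
Number of basic blocks = branches + 1
= 18 + 1 = 19

19


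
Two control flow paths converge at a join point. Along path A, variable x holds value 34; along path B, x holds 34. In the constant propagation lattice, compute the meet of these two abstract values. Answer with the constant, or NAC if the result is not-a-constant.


Meet operation: if both paths give the same constant, result is that constant; if they differ, result is NAC (not-a-constant).
Path A: 34, Path B: 34 -> equal
Result: constant -> 34

34


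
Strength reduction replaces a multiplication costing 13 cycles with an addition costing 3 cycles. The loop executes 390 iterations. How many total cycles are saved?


Per-iteration saving = 13 - 3 = 10
Total saved = 390 * 10 = 3900

3900


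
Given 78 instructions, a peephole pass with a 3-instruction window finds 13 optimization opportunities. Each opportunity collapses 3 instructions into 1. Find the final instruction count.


Each match removes 2 instructions.
Total removed = 13 * 2 = 26
Remaining = 78 - 26 = 52

52


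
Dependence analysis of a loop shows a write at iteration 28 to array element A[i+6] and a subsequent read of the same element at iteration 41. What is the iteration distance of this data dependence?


Distance = read iteration - write iteration
= 41 - 28 = 13

13


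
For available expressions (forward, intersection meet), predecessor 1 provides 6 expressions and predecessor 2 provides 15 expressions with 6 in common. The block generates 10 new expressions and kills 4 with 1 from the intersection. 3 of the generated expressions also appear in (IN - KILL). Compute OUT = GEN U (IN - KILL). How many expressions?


IN = intersection of predecessors = 6
IN - KILL = 6 - 1 = 5
|OUT| = |GEN| + |IN - KILL| - |GEN ∩ (IN - KILL)| = 10 + 5 - 3 = 12

12


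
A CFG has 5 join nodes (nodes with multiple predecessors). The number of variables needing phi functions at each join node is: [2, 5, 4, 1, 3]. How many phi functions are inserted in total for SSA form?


Total phi functions = sum of phi functions at each join node
= 2 + 5 + 4 + 1 + 3 = 15

15


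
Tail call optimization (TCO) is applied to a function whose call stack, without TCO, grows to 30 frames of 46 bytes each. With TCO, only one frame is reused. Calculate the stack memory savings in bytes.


Without TCO: 30 * 46 = 1380 bytes
With TCO: reuse 1 frame = 46 bytes
Savings = 1380 - 46 = 1334

1334


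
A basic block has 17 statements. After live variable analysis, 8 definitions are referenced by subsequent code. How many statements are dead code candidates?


Dead code = total statements - live definitions
= 17 - 8 = 9

9


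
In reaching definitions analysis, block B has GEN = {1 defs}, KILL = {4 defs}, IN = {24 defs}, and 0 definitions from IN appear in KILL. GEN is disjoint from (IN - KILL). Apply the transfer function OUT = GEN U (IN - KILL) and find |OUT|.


IN - KILL: 24 - 0 = 24 surviving definitions
OUT = GEN + surviving = 1 + 24 = 25

25


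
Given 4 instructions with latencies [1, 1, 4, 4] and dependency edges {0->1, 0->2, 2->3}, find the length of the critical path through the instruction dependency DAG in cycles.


Compute longest path through dependency graph: dist(Ik) = max over predecessors of dist + latency(Ik).
dist(I0) = latency 1 = 1
dist(I1) = dist(I0) + 1 = 1 + 1 = 2
dist(I2) = dist(I0) + 4 = 1 + 4 = 5
dist(I3) = dist(I2) + 4 = 5 + 4 = 9
Critical path = max dist = 9

9


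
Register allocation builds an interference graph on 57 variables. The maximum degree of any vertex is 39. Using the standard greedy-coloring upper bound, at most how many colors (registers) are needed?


Greedy coloring never needs more than (max_degree + 1) colors: when coloring a vertex, at most max_degree neighbors are already colored.
Upper bound = 39 + 1 = 40

40


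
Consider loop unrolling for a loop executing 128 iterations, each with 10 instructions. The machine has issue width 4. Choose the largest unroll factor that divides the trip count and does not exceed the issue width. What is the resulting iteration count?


Largest divisor of 128 <= 4 is 4
New iterations = 128 / 4 = 32

32


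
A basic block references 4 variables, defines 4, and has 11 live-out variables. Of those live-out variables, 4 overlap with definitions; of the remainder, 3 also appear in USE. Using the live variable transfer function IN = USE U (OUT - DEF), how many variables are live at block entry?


OUT - DEF: 11 - 4 = 7
|IN| = |USE| + |OUT - DEF| - |USE ∩ (OUT - DEF)| = 4 + 7 - 3 = 8

8


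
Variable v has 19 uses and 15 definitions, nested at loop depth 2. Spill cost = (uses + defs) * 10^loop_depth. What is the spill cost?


uses + defs = 19 + 15 = 34
10^2 = 100
Spill cost = 34 * 100 = 3400

3400


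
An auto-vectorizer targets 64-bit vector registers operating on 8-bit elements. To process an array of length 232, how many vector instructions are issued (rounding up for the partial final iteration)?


Width = 64 / 8 = 8 elements per vector op
Iterations = ceil(232 / 8) = 29

29


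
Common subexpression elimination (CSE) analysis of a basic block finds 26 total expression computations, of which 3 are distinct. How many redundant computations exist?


CSE count = total expressions - unique expressions
= 26 - 3 = 23

23


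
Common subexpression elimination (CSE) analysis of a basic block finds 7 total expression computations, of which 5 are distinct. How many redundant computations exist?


CSE count = total expressions - unique expressions
= 7 - 5 = 2

2


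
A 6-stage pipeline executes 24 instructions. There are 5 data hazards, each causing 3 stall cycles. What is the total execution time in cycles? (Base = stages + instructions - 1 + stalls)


Base cycles = 6 + 24 - 1 = 29
Total stalls = 5 * 3 = 15
Total = 29 + 15 = 44

44


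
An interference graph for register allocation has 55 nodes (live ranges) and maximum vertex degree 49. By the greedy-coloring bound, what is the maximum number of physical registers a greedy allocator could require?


Greedy coloring never needs more than (max_degree + 1) colors: when coloring a vertex, at most max_degree neighbors are already colored.
Upper bound = 49 + 1 = 50

50


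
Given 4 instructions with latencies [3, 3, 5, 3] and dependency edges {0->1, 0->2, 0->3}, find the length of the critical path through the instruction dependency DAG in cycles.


Compute longest path through dependency graph: dist(Ik) = max over predecessors of dist + latency(Ik).
dist(I0) = latency 3 = 3
dist(I1) = dist(I0) + 3 = 3 + 3 = 6
dist(I2) = dist(I0) + 5 = 3 + 5 = 8
dist(I3) = dist(I0) + 3 = 3 + 3 = 6
Critical path = max dist = 8

8


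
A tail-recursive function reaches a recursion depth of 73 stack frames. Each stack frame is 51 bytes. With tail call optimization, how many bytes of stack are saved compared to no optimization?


Without TCO: 73 * 51 = 3723 bytes
With TCO: reuse 1 frame = 51 bytes
Savings = 3723 - 51 = 3672

3672


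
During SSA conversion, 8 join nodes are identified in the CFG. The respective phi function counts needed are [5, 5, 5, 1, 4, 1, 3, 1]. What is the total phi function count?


Total phi functions = sum of phi functions at each join node
= 5 + 5 + 5 + 1 + 4 + 1 + 3 + 1 = 25

25


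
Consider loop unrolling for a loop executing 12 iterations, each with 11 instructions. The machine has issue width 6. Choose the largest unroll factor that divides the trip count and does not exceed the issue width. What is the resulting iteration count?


Largest divisor of 12 <= 6 is 6
New iterations = 12 / 6 = 2

2


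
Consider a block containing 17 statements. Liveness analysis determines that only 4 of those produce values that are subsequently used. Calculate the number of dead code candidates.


Dead code = total statements - live definitions
= 17 - 4 = 13

13


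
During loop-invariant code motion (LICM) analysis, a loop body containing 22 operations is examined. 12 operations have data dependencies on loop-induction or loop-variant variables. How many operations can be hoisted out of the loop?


Invariant candidates = total - loop-dependent
= 22 - 12 = 10

10


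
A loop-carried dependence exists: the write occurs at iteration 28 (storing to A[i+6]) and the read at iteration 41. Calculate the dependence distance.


Distance = read iteration - write iteration
= 41 - 28 = 13

13


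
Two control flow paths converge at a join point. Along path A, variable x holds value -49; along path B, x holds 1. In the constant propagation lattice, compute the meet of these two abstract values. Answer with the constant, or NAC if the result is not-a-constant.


Meet operation: if both paths give the same constant, result is that constant; if they differ, result is NAC (not-a-constant).
Path A: -49, Path B: 1 -> differ
Result: not-a-constant -> NAC

NAC


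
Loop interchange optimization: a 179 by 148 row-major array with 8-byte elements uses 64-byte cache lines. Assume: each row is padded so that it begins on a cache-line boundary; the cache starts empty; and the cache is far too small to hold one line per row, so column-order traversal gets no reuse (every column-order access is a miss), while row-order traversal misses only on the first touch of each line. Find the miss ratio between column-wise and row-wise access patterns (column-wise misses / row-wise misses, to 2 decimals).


Each row occupies 148 * 8 = 1184 bytes and starts on a line boundary, so it spans ceil(1184 / 64) = 19 cache lines.
Row-major traversal misses (one per line touched): 179 * ceil(148 * 8 / 64) = 3401
Column-major traversal misses (no reuse, every access misses): 179 * 148 = 26492
Ratio = 26492 / 3401 = 7.79

7.79


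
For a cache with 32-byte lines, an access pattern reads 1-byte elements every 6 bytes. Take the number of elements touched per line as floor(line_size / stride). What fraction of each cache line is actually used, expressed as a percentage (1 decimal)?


Elements per cache line = floor(32 / 6) = 5
Bytes used = 5 * 1 = 5
Utilization = 5 / 32 * 100 = 15.6%

15.6


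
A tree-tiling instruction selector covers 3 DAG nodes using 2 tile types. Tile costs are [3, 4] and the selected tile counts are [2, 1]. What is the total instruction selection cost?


Total cost = sum(count_i * cost_i)
= 2*3 + 1*4
= 10

10


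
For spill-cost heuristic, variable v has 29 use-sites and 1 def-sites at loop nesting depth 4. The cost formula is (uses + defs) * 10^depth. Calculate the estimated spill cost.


uses + defs = 29 + 1 = 30
10^4 = 10000
Spill cost = 30 * 10000 = 300000

300000


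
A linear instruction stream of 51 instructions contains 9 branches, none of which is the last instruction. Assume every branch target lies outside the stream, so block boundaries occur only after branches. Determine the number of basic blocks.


With no in-sequence branch targets, the leaders are the first instruction plus the instruction after each branch.
Number of basic blocks = branches + 1
= 9 + 1 = 10

10


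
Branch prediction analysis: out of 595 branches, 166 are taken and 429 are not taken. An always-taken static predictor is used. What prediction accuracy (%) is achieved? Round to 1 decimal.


Predictor: always-taken
Correct predictions = 166
Accuracy = 166 / 595 * 100 = 27.9%

27.9


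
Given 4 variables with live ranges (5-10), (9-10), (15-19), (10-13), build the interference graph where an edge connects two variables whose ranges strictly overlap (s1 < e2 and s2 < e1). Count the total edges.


Check all pairs for overlapping intervals.
Two intervals (s1,e1) and (s2,e2) overlap if s1 < e2 and s2 < e1.
v0 (5-10) vs v1..v3: overlaps v1 -> 1
v1 (9-10) vs v2..v3: overlaps none -> 0
v2 (15-19) vs v3: overlaps none -> 0
Total overlapping pairs = 1 + 0 + 0 = 1

1


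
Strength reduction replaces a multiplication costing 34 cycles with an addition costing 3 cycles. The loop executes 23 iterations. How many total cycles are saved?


Per-iteration saving = 34 - 3 = 31
Total saved = 23 * 31 = 713

713


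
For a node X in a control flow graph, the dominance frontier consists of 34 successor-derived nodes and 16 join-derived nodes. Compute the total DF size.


DF(X) = direct successor contributions + join point contributions
= 34 + 16 = 50

50


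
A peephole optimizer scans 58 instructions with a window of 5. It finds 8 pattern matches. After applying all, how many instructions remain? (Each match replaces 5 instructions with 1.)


Each match removes 4 instructions.
Total removed = 8 * 4 = 32
Remaining = 58 - 32 = 26

26


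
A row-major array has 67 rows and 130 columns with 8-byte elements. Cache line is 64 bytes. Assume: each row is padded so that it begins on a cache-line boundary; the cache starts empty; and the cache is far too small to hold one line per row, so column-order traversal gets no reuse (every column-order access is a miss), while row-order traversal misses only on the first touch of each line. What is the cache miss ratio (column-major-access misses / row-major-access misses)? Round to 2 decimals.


Each row occupies 130 * 8 = 1040 bytes and starts on a line boundary, so it spans ceil(1040 / 64) = 17 cache lines.
Row-major traversal misses (one per line touched): 67 * ceil(130 * 8 / 64) = 1139
Column-major traversal misses (no reuse, every access misses): 67 * 130 = 8710
Ratio = 8710 / 1139 = 7.65

7.65


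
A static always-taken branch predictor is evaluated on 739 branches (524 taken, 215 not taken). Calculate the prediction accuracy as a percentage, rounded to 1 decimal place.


Predictor: always-taken
Correct predictions = 524
Accuracy = 524 / 739 * 100 = 70.9%

70.9


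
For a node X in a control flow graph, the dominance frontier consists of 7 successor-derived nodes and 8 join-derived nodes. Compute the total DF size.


DF(X) = direct successor contributions + join point contributions
= 7 + 8 = 15

15


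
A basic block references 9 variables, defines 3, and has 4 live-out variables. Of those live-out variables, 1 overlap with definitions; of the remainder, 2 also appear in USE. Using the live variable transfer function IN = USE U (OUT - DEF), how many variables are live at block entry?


OUT - DEF: 4 - 1 = 3
|IN| = |USE| + |OUT - DEF| - |USE ∩ (OUT - DEF)| = 9 + 3 - 2 = 10

10


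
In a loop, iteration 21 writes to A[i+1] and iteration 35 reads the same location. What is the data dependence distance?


Distance = read iteration - write iteration
= 35 - 21 = 14

14


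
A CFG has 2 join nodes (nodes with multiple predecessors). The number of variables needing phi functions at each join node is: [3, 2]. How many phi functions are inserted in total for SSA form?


Total phi functions = sum of phi functions at each join node
= 3 + 2 = 5

5


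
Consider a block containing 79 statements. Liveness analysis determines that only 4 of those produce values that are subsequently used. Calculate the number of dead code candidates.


Dead code = total statements - live definitions
= 79 - 4 = 75

75


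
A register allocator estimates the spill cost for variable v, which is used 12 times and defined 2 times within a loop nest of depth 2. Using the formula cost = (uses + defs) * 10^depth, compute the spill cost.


uses + defs = 12 + 2 = 14
10^2 = 100
Spill cost = 14 * 100 = 1400

1400


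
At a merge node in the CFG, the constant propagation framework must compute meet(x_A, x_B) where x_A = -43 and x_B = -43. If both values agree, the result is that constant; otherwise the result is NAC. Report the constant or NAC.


Meet operation: if both paths give the same constant, result is that constant; if they differ, result is NAC (not-a-constant).
Path A: -43, Path B: -43 -> equal
Result: constant -> -43

-43


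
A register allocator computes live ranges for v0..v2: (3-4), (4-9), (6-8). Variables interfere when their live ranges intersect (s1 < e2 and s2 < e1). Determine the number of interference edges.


Check all pairs for overlapping intervals.
Two intervals (s1,e1) and (s2,e2) overlap if s1 < e2 and s2 < e1.
v0 (3-4) vs v1..v2: overlaps none -> 0
v1 (4-9) vs v2: overlaps v2 -> 1
Total overlapping pairs = 0 + 1 = 1

1


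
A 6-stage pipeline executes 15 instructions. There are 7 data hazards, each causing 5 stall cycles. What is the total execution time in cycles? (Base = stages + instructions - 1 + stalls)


Base cycles = 6 + 15 - 1 = 20
Total stalls = 7 * 5 = 35
Total = 20 + 35 = 55

55


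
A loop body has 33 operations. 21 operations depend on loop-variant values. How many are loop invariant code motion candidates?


Invariant candidates = total - loop-dependent
= 33 - 21 = 12

12


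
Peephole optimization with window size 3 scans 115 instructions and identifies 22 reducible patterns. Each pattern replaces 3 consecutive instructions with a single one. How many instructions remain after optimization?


Each match removes 2 instructions.
Total removed = 22 * 2 = 44
Remaining = 115 - 44 = 71

71


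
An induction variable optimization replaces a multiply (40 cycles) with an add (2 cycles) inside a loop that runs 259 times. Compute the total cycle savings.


Per-iteration saving = 40 - 2 = 38
Total saved = 259 * 38 = 9842

9842


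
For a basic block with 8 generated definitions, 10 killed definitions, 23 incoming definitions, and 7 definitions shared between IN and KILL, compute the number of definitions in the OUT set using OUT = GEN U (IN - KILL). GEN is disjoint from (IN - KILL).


IN - KILL: 23 - 7 = 16 surviving definitions
OUT = GEN + surviving = 8 + 16 = 24

24


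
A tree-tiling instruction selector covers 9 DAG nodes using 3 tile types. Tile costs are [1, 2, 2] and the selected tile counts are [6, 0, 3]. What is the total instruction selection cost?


Total cost = sum(count_i * cost_i)
= 6*1 + 0*2 + 3*2
= 12

12


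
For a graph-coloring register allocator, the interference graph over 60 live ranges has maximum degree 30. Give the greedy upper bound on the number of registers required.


Greedy coloring never needs more than (max_degree + 1) colors: when coloring a vertex, at most max_degree neighbors are already colored.
Upper bound = 30 + 1 = 31

31


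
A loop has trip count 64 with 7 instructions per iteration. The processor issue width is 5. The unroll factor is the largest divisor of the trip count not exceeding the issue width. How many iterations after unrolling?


Largest divisor of 64 <= 5 is 4
New iterations = 64 / 4 = 16

16


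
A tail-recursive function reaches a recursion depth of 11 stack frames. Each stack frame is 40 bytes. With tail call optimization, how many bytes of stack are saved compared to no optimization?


Without TCO: 11 * 40 = 440 bytes
With TCO: reuse 1 frame = 40 bytes
Savings = 440 - 40 = 400

400


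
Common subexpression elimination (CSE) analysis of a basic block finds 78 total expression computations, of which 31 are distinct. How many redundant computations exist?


CSE count = total expressions - unique expressions
= 78 - 31 = 47

47


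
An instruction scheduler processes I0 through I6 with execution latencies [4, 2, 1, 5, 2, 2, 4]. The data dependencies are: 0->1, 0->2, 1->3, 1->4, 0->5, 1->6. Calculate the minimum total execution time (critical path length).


Compute longest path through dependency graph: dist(Ik) = max over predecessors of dist + latency(Ik).
dist(I0) = latency 4 = 4
dist(I1) = dist(I0) + 2 = 4 + 2 = 6
dist(I2) = dist(I0) + 1 = 4 + 1 = 5
dist(I3) = dist(I1) + 5 = 6 + 5 = 11
dist(I4) = dist(I1) + 2 = 6 + 2 = 8
dist(I5) = dist(I0) + 2 = 4 + 2 = 6
dist(I6) = dist(I1) + 4 = 6 + 4 = 10
Critical path = max dist = 11

11


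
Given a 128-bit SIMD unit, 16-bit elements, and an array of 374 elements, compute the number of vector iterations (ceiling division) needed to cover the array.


Width = 128 / 16 = 8 elements per vector op
Iterations = ceil(374 / 8) = 47

47


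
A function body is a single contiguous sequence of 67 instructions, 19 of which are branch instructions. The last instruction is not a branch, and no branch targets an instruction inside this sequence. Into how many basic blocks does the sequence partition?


With no in-sequence branch targets, the leaders are the first instruction plus the instruction after each branch.
Number of basic blocks = branches + 1
= 19 + 1 = 20

20


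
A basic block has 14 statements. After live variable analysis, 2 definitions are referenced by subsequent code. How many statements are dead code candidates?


Dead code = total statements - live definitions
= 14 - 2 = 12

12


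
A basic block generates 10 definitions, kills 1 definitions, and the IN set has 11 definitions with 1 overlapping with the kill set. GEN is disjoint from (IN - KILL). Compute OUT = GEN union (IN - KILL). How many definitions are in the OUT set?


IN - KILL: 11 - 1 = 10 surviving definitions
OUT = GEN + surviving = 10 + 10 = 20

20


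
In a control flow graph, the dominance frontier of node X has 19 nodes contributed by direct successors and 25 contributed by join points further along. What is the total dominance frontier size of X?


DF(X) = direct successor contributions + join point contributions
= 19 + 25 = 44

44


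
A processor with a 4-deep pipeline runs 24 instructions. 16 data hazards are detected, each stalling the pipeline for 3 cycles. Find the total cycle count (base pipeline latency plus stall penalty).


Base cycles = 4 + 24 - 1 = 27
Total stalls = 16 * 3 = 48
Total = 27 + 48 = 75

75


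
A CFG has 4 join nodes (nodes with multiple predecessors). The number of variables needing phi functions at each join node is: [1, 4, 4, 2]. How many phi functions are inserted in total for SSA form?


Total phi functions = sum of phi functions at each join node
= 1 + 4 + 4 + 2 = 11

11


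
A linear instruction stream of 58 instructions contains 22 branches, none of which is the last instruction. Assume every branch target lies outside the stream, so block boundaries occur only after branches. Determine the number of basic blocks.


With no in-sequence branch targets, the leaders are the first instruction plus the instruction after each branch.
Number of basic blocks = branches + 1
= 22 + 1 = 23

23


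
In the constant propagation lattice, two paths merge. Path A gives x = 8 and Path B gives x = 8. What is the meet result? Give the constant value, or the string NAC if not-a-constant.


Meet operation: if both paths give the same constant, result is that constant; if they differ, result is NAC (not-a-constant).
Path A: 8, Path B: 8 -> equal
Result: constant -> 8

8


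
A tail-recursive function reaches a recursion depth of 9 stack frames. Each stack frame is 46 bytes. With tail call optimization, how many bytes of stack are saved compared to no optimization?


Without TCO: 9 * 46 = 414 bytes
With TCO: reuse 1 frame = 46 bytes
Savings = 414 - 46 = 368

368


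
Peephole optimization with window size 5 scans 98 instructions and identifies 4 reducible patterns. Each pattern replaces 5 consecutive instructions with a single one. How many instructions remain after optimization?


Each match removes 4 instructions.
Total removed = 4 * 4 = 16
Remaining = 98 - 16 = 82

82


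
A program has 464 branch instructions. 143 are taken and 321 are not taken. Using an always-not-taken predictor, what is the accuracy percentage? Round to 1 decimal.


Predictor: always-not-taken
Correct predictions = 321
Accuracy = 321 / 464 * 100 = 69.2%

69.2


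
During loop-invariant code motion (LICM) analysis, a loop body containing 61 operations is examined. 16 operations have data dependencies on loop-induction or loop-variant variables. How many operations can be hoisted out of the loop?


Invariant candidates = total - loop-dependent
= 61 - 16 = 45

45


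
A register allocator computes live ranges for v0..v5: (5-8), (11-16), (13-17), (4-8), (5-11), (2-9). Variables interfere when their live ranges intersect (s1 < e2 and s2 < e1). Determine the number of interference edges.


Check all pairs for overlapping intervals.
Two intervals (s1,e1) and (s2,e2) overlap if s1 < e2 and s2 < e1.
v0 (5-8) vs v1..v5: overlaps v3, v4, v5 -> 3
v1 (11-16) vs v2..v5: overlaps v2 -> 1
v2 (13-17) vs v3..v5: overlaps none -> 0
v3 (4-8) vs v4..v5: overlaps v4, v5 -> 2
v4 (5-11) vs v5: overlaps v5 -> 1
Total overlapping pairs = 3 + 1 + 0 + 2 + 1 = 7

7


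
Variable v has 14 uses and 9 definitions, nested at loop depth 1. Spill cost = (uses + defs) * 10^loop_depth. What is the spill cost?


uses + defs = 14 + 9 = 23
10^1 = 10
Spill cost = 23 * 10 = 230

230


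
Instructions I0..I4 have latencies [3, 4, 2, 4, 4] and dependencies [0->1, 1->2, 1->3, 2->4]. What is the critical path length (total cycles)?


Compute longest path through dependency graph: dist(Ik) = max over predecessors of dist + latency(Ik).
dist(I0) = latency 3 = 3
dist(I1) = dist(I0) + 4 = 3 + 4 = 7
dist(I2) = dist(I1) + 2 = 7 + 2 = 9
dist(I3) = dist(I1) + 4 = 7 + 4 = 11
dist(I4) = dist(I2) + 4 = 9 + 4 = 13
Critical path = max dist = 13

13


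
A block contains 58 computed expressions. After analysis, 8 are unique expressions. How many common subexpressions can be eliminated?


CSE count = total expressions - unique expressions
= 58 - 8 = 50

50


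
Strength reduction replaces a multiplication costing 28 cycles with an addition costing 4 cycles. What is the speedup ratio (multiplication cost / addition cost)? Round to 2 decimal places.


Ratio = mult_cost / add_cost = 28 / 4 = 7.0

7.0


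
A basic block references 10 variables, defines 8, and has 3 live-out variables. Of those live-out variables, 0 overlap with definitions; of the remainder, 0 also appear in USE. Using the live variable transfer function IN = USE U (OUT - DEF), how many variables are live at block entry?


OUT - DEF: 3 - 0 = 3
|IN| = |USE| + |OUT - DEF| - |USE ∩ (OUT - DEF)| = 10 + 3 - 0 = 13

13


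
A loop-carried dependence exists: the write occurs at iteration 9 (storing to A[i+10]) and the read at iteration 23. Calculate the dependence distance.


Distance = read iteration - write iteration
= 23 - 9 = 14

14


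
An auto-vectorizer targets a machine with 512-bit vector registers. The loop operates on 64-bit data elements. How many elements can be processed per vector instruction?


Width = SIMD bits / data type bits
= 512 / 64 = 8

8


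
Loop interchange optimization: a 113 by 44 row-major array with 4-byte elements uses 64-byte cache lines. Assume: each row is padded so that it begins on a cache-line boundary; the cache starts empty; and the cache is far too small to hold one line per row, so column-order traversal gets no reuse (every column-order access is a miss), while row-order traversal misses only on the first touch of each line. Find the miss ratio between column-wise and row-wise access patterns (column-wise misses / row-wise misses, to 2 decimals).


Each row occupies 44 * 4 = 176 bytes and starts on a line boundary, so it spans ceil(176 / 64) = 3 cache lines.
Row-major traversal misses (one per line touched): 113 * ceil(44 * 4 / 64) = 339
Column-major traversal misses (no reuse, every access misses): 113 * 44 = 4972
Ratio = 4972 / 339 = 14.67

14.67


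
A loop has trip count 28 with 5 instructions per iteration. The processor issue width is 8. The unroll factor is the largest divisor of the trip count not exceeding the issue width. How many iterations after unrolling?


Largest divisor of 28 <= 8 is 7
New iterations = 28 / 7 = 4

4


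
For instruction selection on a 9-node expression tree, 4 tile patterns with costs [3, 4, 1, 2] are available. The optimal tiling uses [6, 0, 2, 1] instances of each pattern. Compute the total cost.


Total cost = sum(count_i * cost_i)
= 6*3 + 0*4 + 2*1 + 1*2
= 22

22


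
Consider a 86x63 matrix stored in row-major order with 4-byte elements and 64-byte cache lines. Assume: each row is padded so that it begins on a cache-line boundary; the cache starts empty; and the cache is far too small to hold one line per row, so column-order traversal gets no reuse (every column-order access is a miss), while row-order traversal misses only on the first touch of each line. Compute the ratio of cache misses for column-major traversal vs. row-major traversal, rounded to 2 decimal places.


Each row occupies 63 * 4 = 252 bytes and starts on a line boundary, so it spans ceil(252 / 64) = 4 cache lines.
Row-major traversal misses (one per line touched): 86 * ceil(63 * 4 / 64) = 344
Column-major traversal misses (no reuse, every access misses): 86 * 63 = 5418
Ratio = 5418 / 344 = 15.75

15.75


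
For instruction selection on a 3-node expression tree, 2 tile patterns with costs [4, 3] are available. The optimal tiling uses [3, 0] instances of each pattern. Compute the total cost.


Total cost = sum(count_i * cost_i)
= 3*4 + 0*3
= 12

12


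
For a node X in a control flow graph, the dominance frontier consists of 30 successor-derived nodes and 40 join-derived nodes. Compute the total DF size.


DF(X) = direct successor contributions + join point contributions
= 30 + 40 = 70

70


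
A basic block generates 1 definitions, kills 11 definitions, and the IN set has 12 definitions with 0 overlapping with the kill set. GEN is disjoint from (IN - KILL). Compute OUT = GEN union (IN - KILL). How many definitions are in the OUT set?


IN - KILL: 12 - 0 = 12 surviving definitions
OUT = GEN + surviving = 1 + 12 = 13

13


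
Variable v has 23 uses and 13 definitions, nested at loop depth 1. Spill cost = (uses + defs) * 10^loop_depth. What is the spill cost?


uses + defs = 23 + 13 = 36
10^1 = 10
Spill cost = 36 * 10 = 360

360


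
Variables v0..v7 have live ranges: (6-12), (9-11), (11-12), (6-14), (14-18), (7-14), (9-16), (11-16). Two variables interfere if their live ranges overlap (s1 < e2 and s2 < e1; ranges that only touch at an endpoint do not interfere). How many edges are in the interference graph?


Check all pairs for overlapping intervals.
Two intervals (s1,e1) and (s2,e2) overlap if s1 < e2 and s2 < e1.
v0 (6-12) vs v1..v7: overlaps v1, v2, v3, v5, v6, v7 -> 6
v1 (9-11) vs v2..v7: overlaps v3, v5, v6 -> 3
v2 (11-12) vs v3..v7: overlaps v3, v5, v6, v7 -> 4
v3 (6-14) vs v4..v7: overlaps v5, v6, v7 -> 3
v4 (14-18) vs v5..v7: overlaps v6, v7 -> 2
v5 (7-14) vs v6..v7: overlaps v6, v7 -> 2
v6 (9-16) vs v7: overlaps v7 -> 1
Total overlapping pairs = 6 + 3 + 4 + 3 + 2 + 2 + 1 = 21

21


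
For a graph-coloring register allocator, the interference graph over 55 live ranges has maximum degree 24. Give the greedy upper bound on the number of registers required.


Greedy coloring never needs more than (max_degree + 1) colors: when coloring a vertex, at most max_degree neighbors are already colored.
Upper bound = 24 + 1 = 25

25


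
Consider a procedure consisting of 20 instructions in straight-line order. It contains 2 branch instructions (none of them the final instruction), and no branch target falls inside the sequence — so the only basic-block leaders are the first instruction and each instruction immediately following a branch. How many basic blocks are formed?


With no in-sequence branch targets, the leaders are the first instruction plus the instruction after each branch.
Number of basic blocks = branches + 1
= 2 + 1 = 3

3


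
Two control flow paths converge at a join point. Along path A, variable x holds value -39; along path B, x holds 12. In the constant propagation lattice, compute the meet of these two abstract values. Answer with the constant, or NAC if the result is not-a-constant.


Meet operation: if both paths give the same constant, result is that constant; if they differ, result is NAC (not-a-constant).
Path A: -39, Path B: 12 -> differ
Result: not-a-constant -> NAC

NAC


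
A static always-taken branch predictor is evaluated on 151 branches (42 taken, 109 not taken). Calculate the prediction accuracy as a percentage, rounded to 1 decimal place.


Predictor: always-taken
Correct predictions = 42
Accuracy = 42 / 151 * 100 = 27.8%

27.8


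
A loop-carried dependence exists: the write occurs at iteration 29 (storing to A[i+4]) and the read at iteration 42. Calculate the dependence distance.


Distance = read iteration - write iteration
= 42 - 29 = 13

13


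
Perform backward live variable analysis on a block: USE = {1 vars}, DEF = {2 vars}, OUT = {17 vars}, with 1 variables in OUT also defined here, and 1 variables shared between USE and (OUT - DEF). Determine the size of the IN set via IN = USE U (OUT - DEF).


OUT - DEF: 17 - 1 = 16
|IN| = |USE| + |OUT - DEF| - |USE ∩ (OUT - DEF)| = 1 + 16 - 1 = 16

16


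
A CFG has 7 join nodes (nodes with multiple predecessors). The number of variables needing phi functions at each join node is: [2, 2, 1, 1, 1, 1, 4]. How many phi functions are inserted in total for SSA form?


Total phi functions = sum of phi functions at each join node
= 2 + 2 + 1 + 1 + 1 + 1 + 4 = 12

12


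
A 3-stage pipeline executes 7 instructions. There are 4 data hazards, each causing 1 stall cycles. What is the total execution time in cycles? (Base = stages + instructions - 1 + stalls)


Base cycles = 3 + 7 - 1 = 9
Total stalls = 4 * 1 = 4
Total = 9 + 4 = 13

13


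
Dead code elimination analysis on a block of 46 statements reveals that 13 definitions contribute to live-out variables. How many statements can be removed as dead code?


Dead code = total statements - live definitions
= 46 - 13 = 33

33


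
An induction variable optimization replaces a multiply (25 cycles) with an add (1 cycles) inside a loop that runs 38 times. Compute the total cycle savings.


Per-iteration saving = 25 - 1 = 24
Total saved = 38 * 24 = 912

912


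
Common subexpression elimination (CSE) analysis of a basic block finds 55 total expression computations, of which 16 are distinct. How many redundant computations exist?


CSE count = total expressions - unique expressions
= 55 - 16 = 39

39


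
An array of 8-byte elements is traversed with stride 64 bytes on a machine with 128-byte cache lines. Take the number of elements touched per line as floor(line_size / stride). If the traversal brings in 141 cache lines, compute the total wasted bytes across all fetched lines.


Elements per line = floor(128 / 64) = 2
Bytes used per line = 2 * 8 = 16
Wasted per line = 128 - 16 = 112
Total wasted = 112 * 141 = 15792

15792


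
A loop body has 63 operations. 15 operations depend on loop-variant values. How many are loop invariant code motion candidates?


Invariant candidates = total - loop-dependent
= 63 - 15 = 48

48


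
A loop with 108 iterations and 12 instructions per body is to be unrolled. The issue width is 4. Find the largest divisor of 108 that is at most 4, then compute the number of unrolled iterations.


Largest divisor of 108 <= 4 is 4
New iterations = 108 / 4 = 27

27


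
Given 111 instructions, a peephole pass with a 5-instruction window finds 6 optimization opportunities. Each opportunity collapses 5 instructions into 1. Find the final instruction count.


Each match removes 4 instructions.
Total removed = 6 * 4 = 24
Remaining = 111 - 24 = 87

87


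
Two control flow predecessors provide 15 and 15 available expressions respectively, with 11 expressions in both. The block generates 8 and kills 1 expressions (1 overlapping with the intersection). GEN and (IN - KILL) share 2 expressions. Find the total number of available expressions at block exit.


IN = intersection of predecessors = 11
IN - KILL = 11 - 1 = 10
|OUT| = |GEN| + |IN - KILL| - |GEN ∩ (IN - KILL)| = 8 + 10 - 2 = 16

16


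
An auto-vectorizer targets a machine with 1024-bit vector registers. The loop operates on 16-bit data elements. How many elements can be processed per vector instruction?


Width = SIMD bits / data type bits
= 1024 / 16 = 64

64


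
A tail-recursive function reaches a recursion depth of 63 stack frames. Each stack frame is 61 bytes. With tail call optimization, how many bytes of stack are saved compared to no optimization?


Without TCO: 63 * 61 = 3843 bytes
With TCO: reuse 1 frame = 61 bytes
Savings = 3843 - 61 = 3782

3782
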